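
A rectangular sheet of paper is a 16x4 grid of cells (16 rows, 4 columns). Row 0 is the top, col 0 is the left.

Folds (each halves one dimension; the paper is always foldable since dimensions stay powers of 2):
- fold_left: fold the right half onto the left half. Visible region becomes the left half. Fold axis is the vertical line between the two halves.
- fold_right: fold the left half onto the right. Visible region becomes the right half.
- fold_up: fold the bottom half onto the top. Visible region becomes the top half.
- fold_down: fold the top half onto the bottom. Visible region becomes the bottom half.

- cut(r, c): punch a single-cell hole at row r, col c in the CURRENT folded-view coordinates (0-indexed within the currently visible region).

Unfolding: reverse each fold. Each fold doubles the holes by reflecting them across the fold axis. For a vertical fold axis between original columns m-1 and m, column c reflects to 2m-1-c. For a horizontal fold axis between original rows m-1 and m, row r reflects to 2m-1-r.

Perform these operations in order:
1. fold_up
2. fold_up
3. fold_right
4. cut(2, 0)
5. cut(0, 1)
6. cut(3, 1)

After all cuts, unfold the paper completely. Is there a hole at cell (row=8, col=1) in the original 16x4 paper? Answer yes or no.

Answer: no

Derivation:
Op 1 fold_up: fold axis h@8; visible region now rows[0,8) x cols[0,4) = 8x4
Op 2 fold_up: fold axis h@4; visible region now rows[0,4) x cols[0,4) = 4x4
Op 3 fold_right: fold axis v@2; visible region now rows[0,4) x cols[2,4) = 4x2
Op 4 cut(2, 0): punch at orig (2,2); cuts so far [(2, 2)]; region rows[0,4) x cols[2,4) = 4x2
Op 5 cut(0, 1): punch at orig (0,3); cuts so far [(0, 3), (2, 2)]; region rows[0,4) x cols[2,4) = 4x2
Op 6 cut(3, 1): punch at orig (3,3); cuts so far [(0, 3), (2, 2), (3, 3)]; region rows[0,4) x cols[2,4) = 4x2
Unfold 1 (reflect across v@2): 6 holes -> [(0, 0), (0, 3), (2, 1), (2, 2), (3, 0), (3, 3)]
Unfold 2 (reflect across h@4): 12 holes -> [(0, 0), (0, 3), (2, 1), (2, 2), (3, 0), (3, 3), (4, 0), (4, 3), (5, 1), (5, 2), (7, 0), (7, 3)]
Unfold 3 (reflect across h@8): 24 holes -> [(0, 0), (0, 3), (2, 1), (2, 2), (3, 0), (3, 3), (4, 0), (4, 3), (5, 1), (5, 2), (7, 0), (7, 3), (8, 0), (8, 3), (10, 1), (10, 2), (11, 0), (11, 3), (12, 0), (12, 3), (13, 1), (13, 2), (15, 0), (15, 3)]
Holes: [(0, 0), (0, 3), (2, 1), (2, 2), (3, 0), (3, 3), (4, 0), (4, 3), (5, 1), (5, 2), (7, 0), (7, 3), (8, 0), (8, 3), (10, 1), (10, 2), (11, 0), (11, 3), (12, 0), (12, 3), (13, 1), (13, 2), (15, 0), (15, 3)]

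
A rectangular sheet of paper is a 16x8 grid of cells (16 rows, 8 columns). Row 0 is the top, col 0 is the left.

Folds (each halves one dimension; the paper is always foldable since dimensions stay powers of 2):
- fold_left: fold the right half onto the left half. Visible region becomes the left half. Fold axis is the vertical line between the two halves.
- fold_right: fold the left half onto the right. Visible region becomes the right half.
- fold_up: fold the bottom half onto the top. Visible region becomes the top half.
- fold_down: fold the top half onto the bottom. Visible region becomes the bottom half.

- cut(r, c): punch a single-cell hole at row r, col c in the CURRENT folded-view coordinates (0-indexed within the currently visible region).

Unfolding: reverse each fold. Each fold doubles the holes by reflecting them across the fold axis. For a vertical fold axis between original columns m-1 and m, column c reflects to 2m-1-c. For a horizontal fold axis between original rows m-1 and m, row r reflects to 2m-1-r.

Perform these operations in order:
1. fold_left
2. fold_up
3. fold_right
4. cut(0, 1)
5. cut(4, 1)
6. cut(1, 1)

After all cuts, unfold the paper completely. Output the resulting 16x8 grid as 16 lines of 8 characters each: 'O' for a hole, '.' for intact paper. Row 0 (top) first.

Answer: O..OO..O
O..OO..O
........
........
O..OO..O
........
........
........
........
........
........
O..OO..O
........
........
O..OO..O
O..OO..O

Derivation:
Op 1 fold_left: fold axis v@4; visible region now rows[0,16) x cols[0,4) = 16x4
Op 2 fold_up: fold axis h@8; visible region now rows[0,8) x cols[0,4) = 8x4
Op 3 fold_right: fold axis v@2; visible region now rows[0,8) x cols[2,4) = 8x2
Op 4 cut(0, 1): punch at orig (0,3); cuts so far [(0, 3)]; region rows[0,8) x cols[2,4) = 8x2
Op 5 cut(4, 1): punch at orig (4,3); cuts so far [(0, 3), (4, 3)]; region rows[0,8) x cols[2,4) = 8x2
Op 6 cut(1, 1): punch at orig (1,3); cuts so far [(0, 3), (1, 3), (4, 3)]; region rows[0,8) x cols[2,4) = 8x2
Unfold 1 (reflect across v@2): 6 holes -> [(0, 0), (0, 3), (1, 0), (1, 3), (4, 0), (4, 3)]
Unfold 2 (reflect across h@8): 12 holes -> [(0, 0), (0, 3), (1, 0), (1, 3), (4, 0), (4, 3), (11, 0), (11, 3), (14, 0), (14, 3), (15, 0), (15, 3)]
Unfold 3 (reflect across v@4): 24 holes -> [(0, 0), (0, 3), (0, 4), (0, 7), (1, 0), (1, 3), (1, 4), (1, 7), (4, 0), (4, 3), (4, 4), (4, 7), (11, 0), (11, 3), (11, 4), (11, 7), (14, 0), (14, 3), (14, 4), (14, 7), (15, 0), (15, 3), (15, 4), (15, 7)]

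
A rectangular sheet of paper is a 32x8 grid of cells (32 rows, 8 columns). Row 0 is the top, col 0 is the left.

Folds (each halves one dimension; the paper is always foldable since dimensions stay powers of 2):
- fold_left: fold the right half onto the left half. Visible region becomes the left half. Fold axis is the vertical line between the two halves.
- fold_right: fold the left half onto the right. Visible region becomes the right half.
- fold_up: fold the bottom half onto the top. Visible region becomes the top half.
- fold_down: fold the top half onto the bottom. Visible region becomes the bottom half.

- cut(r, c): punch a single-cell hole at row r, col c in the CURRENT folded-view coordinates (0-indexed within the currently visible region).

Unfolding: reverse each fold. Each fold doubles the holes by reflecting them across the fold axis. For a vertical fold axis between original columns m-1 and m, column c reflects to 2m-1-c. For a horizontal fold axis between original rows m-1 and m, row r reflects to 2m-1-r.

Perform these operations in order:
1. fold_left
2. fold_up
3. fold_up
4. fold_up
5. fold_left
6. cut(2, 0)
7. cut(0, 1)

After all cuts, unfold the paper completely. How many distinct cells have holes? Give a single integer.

Op 1 fold_left: fold axis v@4; visible region now rows[0,32) x cols[0,4) = 32x4
Op 2 fold_up: fold axis h@16; visible region now rows[0,16) x cols[0,4) = 16x4
Op 3 fold_up: fold axis h@8; visible region now rows[0,8) x cols[0,4) = 8x4
Op 4 fold_up: fold axis h@4; visible region now rows[0,4) x cols[0,4) = 4x4
Op 5 fold_left: fold axis v@2; visible region now rows[0,4) x cols[0,2) = 4x2
Op 6 cut(2, 0): punch at orig (2,0); cuts so far [(2, 0)]; region rows[0,4) x cols[0,2) = 4x2
Op 7 cut(0, 1): punch at orig (0,1); cuts so far [(0, 1), (2, 0)]; region rows[0,4) x cols[0,2) = 4x2
Unfold 1 (reflect across v@2): 4 holes -> [(0, 1), (0, 2), (2, 0), (2, 3)]
Unfold 2 (reflect across h@4): 8 holes -> [(0, 1), (0, 2), (2, 0), (2, 3), (5, 0), (5, 3), (7, 1), (7, 2)]
Unfold 3 (reflect across h@8): 16 holes -> [(0, 1), (0, 2), (2, 0), (2, 3), (5, 0), (5, 3), (7, 1), (7, 2), (8, 1), (8, 2), (10, 0), (10, 3), (13, 0), (13, 3), (15, 1), (15, 2)]
Unfold 4 (reflect across h@16): 32 holes -> [(0, 1), (0, 2), (2, 0), (2, 3), (5, 0), (5, 3), (7, 1), (7, 2), (8, 1), (8, 2), (10, 0), (10, 3), (13, 0), (13, 3), (15, 1), (15, 2), (16, 1), (16, 2), (18, 0), (18, 3), (21, 0), (21, 3), (23, 1), (23, 2), (24, 1), (24, 2), (26, 0), (26, 3), (29, 0), (29, 3), (31, 1), (31, 2)]
Unfold 5 (reflect across v@4): 64 holes -> [(0, 1), (0, 2), (0, 5), (0, 6), (2, 0), (2, 3), (2, 4), (2, 7), (5, 0), (5, 3), (5, 4), (5, 7), (7, 1), (7, 2), (7, 5), (7, 6), (8, 1), (8, 2), (8, 5), (8, 6), (10, 0), (10, 3), (10, 4), (10, 7), (13, 0), (13, 3), (13, 4), (13, 7), (15, 1), (15, 2), (15, 5), (15, 6), (16, 1), (16, 2), (16, 5), (16, 6), (18, 0), (18, 3), (18, 4), (18, 7), (21, 0), (21, 3), (21, 4), (21, 7), (23, 1), (23, 2), (23, 5), (23, 6), (24, 1), (24, 2), (24, 5), (24, 6), (26, 0), (26, 3), (26, 4), (26, 7), (29, 0), (29, 3), (29, 4), (29, 7), (31, 1), (31, 2), (31, 5), (31, 6)]

Answer: 64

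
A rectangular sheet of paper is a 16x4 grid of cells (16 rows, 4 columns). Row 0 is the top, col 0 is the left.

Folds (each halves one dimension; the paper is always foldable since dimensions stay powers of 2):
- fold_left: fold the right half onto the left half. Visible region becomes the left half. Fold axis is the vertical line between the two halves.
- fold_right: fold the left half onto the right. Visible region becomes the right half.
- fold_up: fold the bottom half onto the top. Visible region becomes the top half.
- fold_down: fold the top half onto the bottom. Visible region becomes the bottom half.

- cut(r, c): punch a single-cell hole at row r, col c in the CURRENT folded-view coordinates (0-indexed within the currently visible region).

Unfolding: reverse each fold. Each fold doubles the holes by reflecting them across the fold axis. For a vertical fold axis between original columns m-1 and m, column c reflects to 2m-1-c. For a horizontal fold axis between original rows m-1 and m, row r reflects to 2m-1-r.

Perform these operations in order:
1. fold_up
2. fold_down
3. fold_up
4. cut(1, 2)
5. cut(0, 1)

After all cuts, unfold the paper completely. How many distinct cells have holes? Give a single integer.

Op 1 fold_up: fold axis h@8; visible region now rows[0,8) x cols[0,4) = 8x4
Op 2 fold_down: fold axis h@4; visible region now rows[4,8) x cols[0,4) = 4x4
Op 3 fold_up: fold axis h@6; visible region now rows[4,6) x cols[0,4) = 2x4
Op 4 cut(1, 2): punch at orig (5,2); cuts so far [(5, 2)]; region rows[4,6) x cols[0,4) = 2x4
Op 5 cut(0, 1): punch at orig (4,1); cuts so far [(4, 1), (5, 2)]; region rows[4,6) x cols[0,4) = 2x4
Unfold 1 (reflect across h@6): 4 holes -> [(4, 1), (5, 2), (6, 2), (7, 1)]
Unfold 2 (reflect across h@4): 8 holes -> [(0, 1), (1, 2), (2, 2), (3, 1), (4, 1), (5, 2), (6, 2), (7, 1)]
Unfold 3 (reflect across h@8): 16 holes -> [(0, 1), (1, 2), (2, 2), (3, 1), (4, 1), (5, 2), (6, 2), (7, 1), (8, 1), (9, 2), (10, 2), (11, 1), (12, 1), (13, 2), (14, 2), (15, 1)]

Answer: 16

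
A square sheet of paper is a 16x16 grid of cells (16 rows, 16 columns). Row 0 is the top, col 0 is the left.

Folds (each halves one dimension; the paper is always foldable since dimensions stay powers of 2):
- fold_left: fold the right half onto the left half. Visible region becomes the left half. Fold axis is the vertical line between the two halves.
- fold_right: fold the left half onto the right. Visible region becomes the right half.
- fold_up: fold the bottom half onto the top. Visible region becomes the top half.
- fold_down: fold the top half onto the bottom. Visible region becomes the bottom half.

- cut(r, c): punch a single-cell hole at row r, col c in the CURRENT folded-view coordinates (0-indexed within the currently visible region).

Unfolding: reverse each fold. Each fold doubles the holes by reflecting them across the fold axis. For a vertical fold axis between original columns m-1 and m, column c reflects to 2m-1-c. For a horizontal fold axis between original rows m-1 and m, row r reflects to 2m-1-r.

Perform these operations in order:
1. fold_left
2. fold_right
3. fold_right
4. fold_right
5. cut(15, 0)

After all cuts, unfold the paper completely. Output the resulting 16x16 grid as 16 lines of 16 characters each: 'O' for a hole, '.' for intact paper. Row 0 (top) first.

Answer: ................
................
................
................
................
................
................
................
................
................
................
................
................
................
................
OOOOOOOOOOOOOOOO

Derivation:
Op 1 fold_left: fold axis v@8; visible region now rows[0,16) x cols[0,8) = 16x8
Op 2 fold_right: fold axis v@4; visible region now rows[0,16) x cols[4,8) = 16x4
Op 3 fold_right: fold axis v@6; visible region now rows[0,16) x cols[6,8) = 16x2
Op 4 fold_right: fold axis v@7; visible region now rows[0,16) x cols[7,8) = 16x1
Op 5 cut(15, 0): punch at orig (15,7); cuts so far [(15, 7)]; region rows[0,16) x cols[7,8) = 16x1
Unfold 1 (reflect across v@7): 2 holes -> [(15, 6), (15, 7)]
Unfold 2 (reflect across v@6): 4 holes -> [(15, 4), (15, 5), (15, 6), (15, 7)]
Unfold 3 (reflect across v@4): 8 holes -> [(15, 0), (15, 1), (15, 2), (15, 3), (15, 4), (15, 5), (15, 6), (15, 7)]
Unfold 4 (reflect across v@8): 16 holes -> [(15, 0), (15, 1), (15, 2), (15, 3), (15, 4), (15, 5), (15, 6), (15, 7), (15, 8), (15, 9), (15, 10), (15, 11), (15, 12), (15, 13), (15, 14), (15, 15)]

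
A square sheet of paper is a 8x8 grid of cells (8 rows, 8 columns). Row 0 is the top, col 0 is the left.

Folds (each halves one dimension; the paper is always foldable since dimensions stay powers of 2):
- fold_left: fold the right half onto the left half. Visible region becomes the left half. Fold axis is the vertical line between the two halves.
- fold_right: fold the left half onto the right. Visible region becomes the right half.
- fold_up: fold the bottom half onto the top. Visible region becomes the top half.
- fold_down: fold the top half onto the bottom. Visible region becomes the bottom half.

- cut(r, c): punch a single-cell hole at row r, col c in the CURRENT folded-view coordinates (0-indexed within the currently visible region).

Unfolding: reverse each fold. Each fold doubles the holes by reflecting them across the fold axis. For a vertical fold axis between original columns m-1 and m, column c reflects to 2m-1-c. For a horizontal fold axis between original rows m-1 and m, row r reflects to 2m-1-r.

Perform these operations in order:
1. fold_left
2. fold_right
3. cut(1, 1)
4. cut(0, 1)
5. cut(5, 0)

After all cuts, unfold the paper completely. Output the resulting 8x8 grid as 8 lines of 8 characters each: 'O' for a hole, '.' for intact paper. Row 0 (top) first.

Op 1 fold_left: fold axis v@4; visible region now rows[0,8) x cols[0,4) = 8x4
Op 2 fold_right: fold axis v@2; visible region now rows[0,8) x cols[2,4) = 8x2
Op 3 cut(1, 1): punch at orig (1,3); cuts so far [(1, 3)]; region rows[0,8) x cols[2,4) = 8x2
Op 4 cut(0, 1): punch at orig (0,3); cuts so far [(0, 3), (1, 3)]; region rows[0,8) x cols[2,4) = 8x2
Op 5 cut(5, 0): punch at orig (5,2); cuts so far [(0, 3), (1, 3), (5, 2)]; region rows[0,8) x cols[2,4) = 8x2
Unfold 1 (reflect across v@2): 6 holes -> [(0, 0), (0, 3), (1, 0), (1, 3), (5, 1), (5, 2)]
Unfold 2 (reflect across v@4): 12 holes -> [(0, 0), (0, 3), (0, 4), (0, 7), (1, 0), (1, 3), (1, 4), (1, 7), (5, 1), (5, 2), (5, 5), (5, 6)]

Answer: O..OO..O
O..OO..O
........
........
........
.OO..OO.
........
........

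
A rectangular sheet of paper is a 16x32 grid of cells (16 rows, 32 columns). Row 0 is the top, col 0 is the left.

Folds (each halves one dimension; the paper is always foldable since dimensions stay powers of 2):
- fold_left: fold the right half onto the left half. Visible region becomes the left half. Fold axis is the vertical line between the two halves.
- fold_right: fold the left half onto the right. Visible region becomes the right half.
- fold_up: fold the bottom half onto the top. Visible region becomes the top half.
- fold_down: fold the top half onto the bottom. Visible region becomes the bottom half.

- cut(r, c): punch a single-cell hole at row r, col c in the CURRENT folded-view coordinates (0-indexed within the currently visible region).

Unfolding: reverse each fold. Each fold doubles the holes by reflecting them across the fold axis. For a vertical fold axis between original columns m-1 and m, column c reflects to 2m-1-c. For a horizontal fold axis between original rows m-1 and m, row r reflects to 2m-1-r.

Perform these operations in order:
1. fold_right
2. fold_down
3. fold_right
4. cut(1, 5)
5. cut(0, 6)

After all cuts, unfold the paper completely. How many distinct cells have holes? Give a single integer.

Answer: 16

Derivation:
Op 1 fold_right: fold axis v@16; visible region now rows[0,16) x cols[16,32) = 16x16
Op 2 fold_down: fold axis h@8; visible region now rows[8,16) x cols[16,32) = 8x16
Op 3 fold_right: fold axis v@24; visible region now rows[8,16) x cols[24,32) = 8x8
Op 4 cut(1, 5): punch at orig (9,29); cuts so far [(9, 29)]; region rows[8,16) x cols[24,32) = 8x8
Op 5 cut(0, 6): punch at orig (8,30); cuts so far [(8, 30), (9, 29)]; region rows[8,16) x cols[24,32) = 8x8
Unfold 1 (reflect across v@24): 4 holes -> [(8, 17), (8, 30), (9, 18), (9, 29)]
Unfold 2 (reflect across h@8): 8 holes -> [(6, 18), (6, 29), (7, 17), (7, 30), (8, 17), (8, 30), (9, 18), (9, 29)]
Unfold 3 (reflect across v@16): 16 holes -> [(6, 2), (6, 13), (6, 18), (6, 29), (7, 1), (7, 14), (7, 17), (7, 30), (8, 1), (8, 14), (8, 17), (8, 30), (9, 2), (9, 13), (9, 18), (9, 29)]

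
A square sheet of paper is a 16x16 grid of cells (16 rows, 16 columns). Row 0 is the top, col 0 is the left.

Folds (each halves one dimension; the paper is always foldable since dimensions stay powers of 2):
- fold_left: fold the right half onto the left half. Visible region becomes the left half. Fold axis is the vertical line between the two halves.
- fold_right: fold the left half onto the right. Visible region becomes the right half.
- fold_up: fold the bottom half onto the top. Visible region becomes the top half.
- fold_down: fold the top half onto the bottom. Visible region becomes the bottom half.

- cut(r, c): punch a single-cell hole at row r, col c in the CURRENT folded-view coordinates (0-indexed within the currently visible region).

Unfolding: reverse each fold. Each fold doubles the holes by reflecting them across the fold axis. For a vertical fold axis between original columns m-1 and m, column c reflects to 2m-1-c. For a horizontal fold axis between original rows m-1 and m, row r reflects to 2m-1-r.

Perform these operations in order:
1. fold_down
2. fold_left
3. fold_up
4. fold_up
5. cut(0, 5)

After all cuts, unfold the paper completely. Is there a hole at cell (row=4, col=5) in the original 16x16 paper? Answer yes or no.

Answer: yes

Derivation:
Op 1 fold_down: fold axis h@8; visible region now rows[8,16) x cols[0,16) = 8x16
Op 2 fold_left: fold axis v@8; visible region now rows[8,16) x cols[0,8) = 8x8
Op 3 fold_up: fold axis h@12; visible region now rows[8,12) x cols[0,8) = 4x8
Op 4 fold_up: fold axis h@10; visible region now rows[8,10) x cols[0,8) = 2x8
Op 5 cut(0, 5): punch at orig (8,5); cuts so far [(8, 5)]; region rows[8,10) x cols[0,8) = 2x8
Unfold 1 (reflect across h@10): 2 holes -> [(8, 5), (11, 5)]
Unfold 2 (reflect across h@12): 4 holes -> [(8, 5), (11, 5), (12, 5), (15, 5)]
Unfold 3 (reflect across v@8): 8 holes -> [(8, 5), (8, 10), (11, 5), (11, 10), (12, 5), (12, 10), (15, 5), (15, 10)]
Unfold 4 (reflect across h@8): 16 holes -> [(0, 5), (0, 10), (3, 5), (3, 10), (4, 5), (4, 10), (7, 5), (7, 10), (8, 5), (8, 10), (11, 5), (11, 10), (12, 5), (12, 10), (15, 5), (15, 10)]
Holes: [(0, 5), (0, 10), (3, 5), (3, 10), (4, 5), (4, 10), (7, 5), (7, 10), (8, 5), (8, 10), (11, 5), (11, 10), (12, 5), (12, 10), (15, 5), (15, 10)]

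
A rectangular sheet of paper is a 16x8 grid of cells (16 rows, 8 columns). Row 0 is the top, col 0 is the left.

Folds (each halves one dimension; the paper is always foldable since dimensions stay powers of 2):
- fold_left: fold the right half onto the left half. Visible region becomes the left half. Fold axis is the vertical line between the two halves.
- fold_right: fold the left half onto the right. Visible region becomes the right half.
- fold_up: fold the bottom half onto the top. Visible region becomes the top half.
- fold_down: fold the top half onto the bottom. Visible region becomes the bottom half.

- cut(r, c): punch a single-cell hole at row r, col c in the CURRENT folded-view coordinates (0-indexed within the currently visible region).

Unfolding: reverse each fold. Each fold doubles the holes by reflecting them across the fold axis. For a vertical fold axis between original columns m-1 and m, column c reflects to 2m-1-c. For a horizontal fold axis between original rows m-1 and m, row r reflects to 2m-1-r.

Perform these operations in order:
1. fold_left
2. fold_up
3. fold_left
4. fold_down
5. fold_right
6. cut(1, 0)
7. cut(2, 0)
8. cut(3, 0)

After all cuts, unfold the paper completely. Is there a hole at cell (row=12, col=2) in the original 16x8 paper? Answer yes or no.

Answer: no

Derivation:
Op 1 fold_left: fold axis v@4; visible region now rows[0,16) x cols[0,4) = 16x4
Op 2 fold_up: fold axis h@8; visible region now rows[0,8) x cols[0,4) = 8x4
Op 3 fold_left: fold axis v@2; visible region now rows[0,8) x cols[0,2) = 8x2
Op 4 fold_down: fold axis h@4; visible region now rows[4,8) x cols[0,2) = 4x2
Op 5 fold_right: fold axis v@1; visible region now rows[4,8) x cols[1,2) = 4x1
Op 6 cut(1, 0): punch at orig (5,1); cuts so far [(5, 1)]; region rows[4,8) x cols[1,2) = 4x1
Op 7 cut(2, 0): punch at orig (6,1); cuts so far [(5, 1), (6, 1)]; region rows[4,8) x cols[1,2) = 4x1
Op 8 cut(3, 0): punch at orig (7,1); cuts so far [(5, 1), (6, 1), (7, 1)]; region rows[4,8) x cols[1,2) = 4x1
Unfold 1 (reflect across v@1): 6 holes -> [(5, 0), (5, 1), (6, 0), (6, 1), (7, 0), (7, 1)]
Unfold 2 (reflect across h@4): 12 holes -> [(0, 0), (0, 1), (1, 0), (1, 1), (2, 0), (2, 1), (5, 0), (5, 1), (6, 0), (6, 1), (7, 0), (7, 1)]
Unfold 3 (reflect across v@2): 24 holes -> [(0, 0), (0, 1), (0, 2), (0, 3), (1, 0), (1, 1), (1, 2), (1, 3), (2, 0), (2, 1), (2, 2), (2, 3), (5, 0), (5, 1), (5, 2), (5, 3), (6, 0), (6, 1), (6, 2), (6, 3), (7, 0), (7, 1), (7, 2), (7, 3)]
Unfold 4 (reflect across h@8): 48 holes -> [(0, 0), (0, 1), (0, 2), (0, 3), (1, 0), (1, 1), (1, 2), (1, 3), (2, 0), (2, 1), (2, 2), (2, 3), (5, 0), (5, 1), (5, 2), (5, 3), (6, 0), (6, 1), (6, 2), (6, 3), (7, 0), (7, 1), (7, 2), (7, 3), (8, 0), (8, 1), (8, 2), (8, 3), (9, 0), (9, 1), (9, 2), (9, 3), (10, 0), (10, 1), (10, 2), (10, 3), (13, 0), (13, 1), (13, 2), (13, 3), (14, 0), (14, 1), (14, 2), (14, 3), (15, 0), (15, 1), (15, 2), (15, 3)]
Unfold 5 (reflect across v@4): 96 holes -> [(0, 0), (0, 1), (0, 2), (0, 3), (0, 4), (0, 5), (0, 6), (0, 7), (1, 0), (1, 1), (1, 2), (1, 3), (1, 4), (1, 5), (1, 6), (1, 7), (2, 0), (2, 1), (2, 2), (2, 3), (2, 4), (2, 5), (2, 6), (2, 7), (5, 0), (5, 1), (5, 2), (5, 3), (5, 4), (5, 5), (5, 6), (5, 7), (6, 0), (6, 1), (6, 2), (6, 3), (6, 4), (6, 5), (6, 6), (6, 7), (7, 0), (7, 1), (7, 2), (7, 3), (7, 4), (7, 5), (7, 6), (7, 7), (8, 0), (8, 1), (8, 2), (8, 3), (8, 4), (8, 5), (8, 6), (8, 7), (9, 0), (9, 1), (9, 2), (9, 3), (9, 4), (9, 5), (9, 6), (9, 7), (10, 0), (10, 1), (10, 2), (10, 3), (10, 4), (10, 5), (10, 6), (10, 7), (13, 0), (13, 1), (13, 2), (13, 3), (13, 4), (13, 5), (13, 6), (13, 7), (14, 0), (14, 1), (14, 2), (14, 3), (14, 4), (14, 5), (14, 6), (14, 7), (15, 0), (15, 1), (15, 2), (15, 3), (15, 4), (15, 5), (15, 6), (15, 7)]
Holes: [(0, 0), (0, 1), (0, 2), (0, 3), (0, 4), (0, 5), (0, 6), (0, 7), (1, 0), (1, 1), (1, 2), (1, 3), (1, 4), (1, 5), (1, 6), (1, 7), (2, 0), (2, 1), (2, 2), (2, 3), (2, 4), (2, 5), (2, 6), (2, 7), (5, 0), (5, 1), (5, 2), (5, 3), (5, 4), (5, 5), (5, 6), (5, 7), (6, 0), (6, 1), (6, 2), (6, 3), (6, 4), (6, 5), (6, 6), (6, 7), (7, 0), (7, 1), (7, 2), (7, 3), (7, 4), (7, 5), (7, 6), (7, 7), (8, 0), (8, 1), (8, 2), (8, 3), (8, 4), (8, 5), (8, 6), (8, 7), (9, 0), (9, 1), (9, 2), (9, 3), (9, 4), (9, 5), (9, 6), (9, 7), (10, 0), (10, 1), (10, 2), (10, 3), (10, 4), (10, 5), (10, 6), (10, 7), (13, 0), (13, 1), (13, 2), (13, 3), (13, 4), (13, 5), (13, 6), (13, 7), (14, 0), (14, 1), (14, 2), (14, 3), (14, 4), (14, 5), (14, 6), (14, 7), (15, 0), (15, 1), (15, 2), (15, 3), (15, 4), (15, 5), (15, 6), (15, 7)]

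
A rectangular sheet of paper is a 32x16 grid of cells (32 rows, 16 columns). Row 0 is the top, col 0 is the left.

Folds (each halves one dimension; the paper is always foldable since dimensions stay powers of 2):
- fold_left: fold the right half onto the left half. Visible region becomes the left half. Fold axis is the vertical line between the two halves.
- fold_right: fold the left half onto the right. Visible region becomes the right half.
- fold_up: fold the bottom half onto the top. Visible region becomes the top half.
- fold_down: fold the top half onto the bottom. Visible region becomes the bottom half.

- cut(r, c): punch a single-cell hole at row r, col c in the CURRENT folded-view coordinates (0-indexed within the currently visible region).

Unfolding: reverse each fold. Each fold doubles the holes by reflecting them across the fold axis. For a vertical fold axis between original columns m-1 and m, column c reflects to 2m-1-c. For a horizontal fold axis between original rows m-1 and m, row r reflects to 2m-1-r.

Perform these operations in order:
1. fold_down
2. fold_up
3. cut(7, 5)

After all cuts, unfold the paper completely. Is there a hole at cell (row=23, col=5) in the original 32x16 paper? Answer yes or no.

Answer: yes

Derivation:
Op 1 fold_down: fold axis h@16; visible region now rows[16,32) x cols[0,16) = 16x16
Op 2 fold_up: fold axis h@24; visible region now rows[16,24) x cols[0,16) = 8x16
Op 3 cut(7, 5): punch at orig (23,5); cuts so far [(23, 5)]; region rows[16,24) x cols[0,16) = 8x16
Unfold 1 (reflect across h@24): 2 holes -> [(23, 5), (24, 5)]
Unfold 2 (reflect across h@16): 4 holes -> [(7, 5), (8, 5), (23, 5), (24, 5)]
Holes: [(7, 5), (8, 5), (23, 5), (24, 5)]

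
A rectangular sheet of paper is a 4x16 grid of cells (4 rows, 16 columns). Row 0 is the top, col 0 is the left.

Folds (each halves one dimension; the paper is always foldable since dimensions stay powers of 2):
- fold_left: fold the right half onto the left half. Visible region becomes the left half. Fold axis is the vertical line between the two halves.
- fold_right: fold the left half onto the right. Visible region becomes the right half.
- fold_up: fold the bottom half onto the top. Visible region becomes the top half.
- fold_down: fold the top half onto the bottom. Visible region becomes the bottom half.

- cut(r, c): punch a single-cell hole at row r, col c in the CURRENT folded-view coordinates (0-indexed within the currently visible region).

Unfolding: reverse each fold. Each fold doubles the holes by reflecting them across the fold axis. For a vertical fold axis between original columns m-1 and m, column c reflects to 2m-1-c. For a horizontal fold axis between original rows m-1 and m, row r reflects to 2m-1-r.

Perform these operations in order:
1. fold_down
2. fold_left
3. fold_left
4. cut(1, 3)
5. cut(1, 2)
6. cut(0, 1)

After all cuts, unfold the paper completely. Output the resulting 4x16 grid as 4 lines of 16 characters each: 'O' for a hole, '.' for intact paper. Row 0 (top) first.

Answer: ..OOOO....OOOO..
.O....O..O....O.
.O....O..O....O.
..OOOO....OOOO..

Derivation:
Op 1 fold_down: fold axis h@2; visible region now rows[2,4) x cols[0,16) = 2x16
Op 2 fold_left: fold axis v@8; visible region now rows[2,4) x cols[0,8) = 2x8
Op 3 fold_left: fold axis v@4; visible region now rows[2,4) x cols[0,4) = 2x4
Op 4 cut(1, 3): punch at orig (3,3); cuts so far [(3, 3)]; region rows[2,4) x cols[0,4) = 2x4
Op 5 cut(1, 2): punch at orig (3,2); cuts so far [(3, 2), (3, 3)]; region rows[2,4) x cols[0,4) = 2x4
Op 6 cut(0, 1): punch at orig (2,1); cuts so far [(2, 1), (3, 2), (3, 3)]; region rows[2,4) x cols[0,4) = 2x4
Unfold 1 (reflect across v@4): 6 holes -> [(2, 1), (2, 6), (3, 2), (3, 3), (3, 4), (3, 5)]
Unfold 2 (reflect across v@8): 12 holes -> [(2, 1), (2, 6), (2, 9), (2, 14), (3, 2), (3, 3), (3, 4), (3, 5), (3, 10), (3, 11), (3, 12), (3, 13)]
Unfold 3 (reflect across h@2): 24 holes -> [(0, 2), (0, 3), (0, 4), (0, 5), (0, 10), (0, 11), (0, 12), (0, 13), (1, 1), (1, 6), (1, 9), (1, 14), (2, 1), (2, 6), (2, 9), (2, 14), (3, 2), (3, 3), (3, 4), (3, 5), (3, 10), (3, 11), (3, 12), (3, 13)]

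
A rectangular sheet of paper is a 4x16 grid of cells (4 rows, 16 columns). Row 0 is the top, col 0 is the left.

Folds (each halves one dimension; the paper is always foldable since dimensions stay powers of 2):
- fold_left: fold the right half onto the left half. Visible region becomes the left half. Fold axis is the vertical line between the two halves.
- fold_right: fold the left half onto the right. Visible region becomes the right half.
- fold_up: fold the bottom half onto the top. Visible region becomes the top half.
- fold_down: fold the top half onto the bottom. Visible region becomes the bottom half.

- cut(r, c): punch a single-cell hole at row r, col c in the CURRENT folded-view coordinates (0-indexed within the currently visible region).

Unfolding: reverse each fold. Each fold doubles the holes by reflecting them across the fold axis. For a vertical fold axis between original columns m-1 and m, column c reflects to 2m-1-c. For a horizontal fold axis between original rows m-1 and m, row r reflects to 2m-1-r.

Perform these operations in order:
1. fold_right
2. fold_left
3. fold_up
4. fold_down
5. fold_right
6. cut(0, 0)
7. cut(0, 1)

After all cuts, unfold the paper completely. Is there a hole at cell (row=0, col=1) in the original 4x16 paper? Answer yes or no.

Op 1 fold_right: fold axis v@8; visible region now rows[0,4) x cols[8,16) = 4x8
Op 2 fold_left: fold axis v@12; visible region now rows[0,4) x cols[8,12) = 4x4
Op 3 fold_up: fold axis h@2; visible region now rows[0,2) x cols[8,12) = 2x4
Op 4 fold_down: fold axis h@1; visible region now rows[1,2) x cols[8,12) = 1x4
Op 5 fold_right: fold axis v@10; visible region now rows[1,2) x cols[10,12) = 1x2
Op 6 cut(0, 0): punch at orig (1,10); cuts so far [(1, 10)]; region rows[1,2) x cols[10,12) = 1x2
Op 7 cut(0, 1): punch at orig (1,11); cuts so far [(1, 10), (1, 11)]; region rows[1,2) x cols[10,12) = 1x2
Unfold 1 (reflect across v@10): 4 holes -> [(1, 8), (1, 9), (1, 10), (1, 11)]
Unfold 2 (reflect across h@1): 8 holes -> [(0, 8), (0, 9), (0, 10), (0, 11), (1, 8), (1, 9), (1, 10), (1, 11)]
Unfold 3 (reflect across h@2): 16 holes -> [(0, 8), (0, 9), (0, 10), (0, 11), (1, 8), (1, 9), (1, 10), (1, 11), (2, 8), (2, 9), (2, 10), (2, 11), (3, 8), (3, 9), (3, 10), (3, 11)]
Unfold 4 (reflect across v@12): 32 holes -> [(0, 8), (0, 9), (0, 10), (0, 11), (0, 12), (0, 13), (0, 14), (0, 15), (1, 8), (1, 9), (1, 10), (1, 11), (1, 12), (1, 13), (1, 14), (1, 15), (2, 8), (2, 9), (2, 10), (2, 11), (2, 12), (2, 13), (2, 14), (2, 15), (3, 8), (3, 9), (3, 10), (3, 11), (3, 12), (3, 13), (3, 14), (3, 15)]
Unfold 5 (reflect across v@8): 64 holes -> [(0, 0), (0, 1), (0, 2), (0, 3), (0, 4), (0, 5), (0, 6), (0, 7), (0, 8), (0, 9), (0, 10), (0, 11), (0, 12), (0, 13), (0, 14), (0, 15), (1, 0), (1, 1), (1, 2), (1, 3), (1, 4), (1, 5), (1, 6), (1, 7), (1, 8), (1, 9), (1, 10), (1, 11), (1, 12), (1, 13), (1, 14), (1, 15), (2, 0), (2, 1), (2, 2), (2, 3), (2, 4), (2, 5), (2, 6), (2, 7), (2, 8), (2, 9), (2, 10), (2, 11), (2, 12), (2, 13), (2, 14), (2, 15), (3, 0), (3, 1), (3, 2), (3, 3), (3, 4), (3, 5), (3, 6), (3, 7), (3, 8), (3, 9), (3, 10), (3, 11), (3, 12), (3, 13), (3, 14), (3, 15)]
Holes: [(0, 0), (0, 1), (0, 2), (0, 3), (0, 4), (0, 5), (0, 6), (0, 7), (0, 8), (0, 9), (0, 10), (0, 11), (0, 12), (0, 13), (0, 14), (0, 15), (1, 0), (1, 1), (1, 2), (1, 3), (1, 4), (1, 5), (1, 6), (1, 7), (1, 8), (1, 9), (1, 10), (1, 11), (1, 12), (1, 13), (1, 14), (1, 15), (2, 0), (2, 1), (2, 2), (2, 3), (2, 4), (2, 5), (2, 6), (2, 7), (2, 8), (2, 9), (2, 10), (2, 11), (2, 12), (2, 13), (2, 14), (2, 15), (3, 0), (3, 1), (3, 2), (3, 3), (3, 4), (3, 5), (3, 6), (3, 7), (3, 8), (3, 9), (3, 10), (3, 11), (3, 12), (3, 13), (3, 14), (3, 15)]

Answer: yes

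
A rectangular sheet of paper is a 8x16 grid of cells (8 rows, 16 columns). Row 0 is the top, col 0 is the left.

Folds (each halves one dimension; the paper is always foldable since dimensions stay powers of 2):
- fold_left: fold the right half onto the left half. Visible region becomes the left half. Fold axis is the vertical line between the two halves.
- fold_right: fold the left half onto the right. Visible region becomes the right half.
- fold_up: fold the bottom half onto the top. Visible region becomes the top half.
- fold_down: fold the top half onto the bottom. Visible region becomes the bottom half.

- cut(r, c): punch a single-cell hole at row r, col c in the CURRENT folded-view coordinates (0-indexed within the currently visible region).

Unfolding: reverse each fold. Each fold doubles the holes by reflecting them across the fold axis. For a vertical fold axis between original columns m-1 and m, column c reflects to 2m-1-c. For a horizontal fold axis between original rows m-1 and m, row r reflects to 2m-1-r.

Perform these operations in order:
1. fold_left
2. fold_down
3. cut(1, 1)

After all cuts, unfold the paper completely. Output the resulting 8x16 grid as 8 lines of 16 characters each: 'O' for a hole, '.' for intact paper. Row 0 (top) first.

Op 1 fold_left: fold axis v@8; visible region now rows[0,8) x cols[0,8) = 8x8
Op 2 fold_down: fold axis h@4; visible region now rows[4,8) x cols[0,8) = 4x8
Op 3 cut(1, 1): punch at orig (5,1); cuts so far [(5, 1)]; region rows[4,8) x cols[0,8) = 4x8
Unfold 1 (reflect across h@4): 2 holes -> [(2, 1), (5, 1)]
Unfold 2 (reflect across v@8): 4 holes -> [(2, 1), (2, 14), (5, 1), (5, 14)]

Answer: ................
................
.O............O.
................
................
.O............O.
................
................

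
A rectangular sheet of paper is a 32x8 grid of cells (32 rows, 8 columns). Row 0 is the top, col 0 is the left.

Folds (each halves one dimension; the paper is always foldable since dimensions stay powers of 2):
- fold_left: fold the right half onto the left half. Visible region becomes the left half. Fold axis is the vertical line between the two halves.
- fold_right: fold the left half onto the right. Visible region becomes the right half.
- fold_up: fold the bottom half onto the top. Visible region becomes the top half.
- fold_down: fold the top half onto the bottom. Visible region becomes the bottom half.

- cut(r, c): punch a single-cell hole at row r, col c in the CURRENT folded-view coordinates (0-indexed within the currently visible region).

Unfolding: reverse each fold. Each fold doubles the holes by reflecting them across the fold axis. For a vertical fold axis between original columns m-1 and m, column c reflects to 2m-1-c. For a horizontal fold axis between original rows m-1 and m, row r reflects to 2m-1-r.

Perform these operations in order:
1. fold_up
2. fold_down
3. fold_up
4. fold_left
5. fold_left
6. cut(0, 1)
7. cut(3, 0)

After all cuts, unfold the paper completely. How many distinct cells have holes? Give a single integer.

Answer: 64

Derivation:
Op 1 fold_up: fold axis h@16; visible region now rows[0,16) x cols[0,8) = 16x8
Op 2 fold_down: fold axis h@8; visible region now rows[8,16) x cols[0,8) = 8x8
Op 3 fold_up: fold axis h@12; visible region now rows[8,12) x cols[0,8) = 4x8
Op 4 fold_left: fold axis v@4; visible region now rows[8,12) x cols[0,4) = 4x4
Op 5 fold_left: fold axis v@2; visible region now rows[8,12) x cols[0,2) = 4x2
Op 6 cut(0, 1): punch at orig (8,1); cuts so far [(8, 1)]; region rows[8,12) x cols[0,2) = 4x2
Op 7 cut(3, 0): punch at orig (11,0); cuts so far [(8, 1), (11, 0)]; region rows[8,12) x cols[0,2) = 4x2
Unfold 1 (reflect across v@2): 4 holes -> [(8, 1), (8, 2), (11, 0), (11, 3)]
Unfold 2 (reflect across v@4): 8 holes -> [(8, 1), (8, 2), (8, 5), (8, 6), (11, 0), (11, 3), (11, 4), (11, 7)]
Unfold 3 (reflect across h@12): 16 holes -> [(8, 1), (8, 2), (8, 5), (8, 6), (11, 0), (11, 3), (11, 4), (11, 7), (12, 0), (12, 3), (12, 4), (12, 7), (15, 1), (15, 2), (15, 5), (15, 6)]
Unfold 4 (reflect across h@8): 32 holes -> [(0, 1), (0, 2), (0, 5), (0, 6), (3, 0), (3, 3), (3, 4), (3, 7), (4, 0), (4, 3), (4, 4), (4, 7), (7, 1), (7, 2), (7, 5), (7, 6), (8, 1), (8, 2), (8, 5), (8, 6), (11, 0), (11, 3), (11, 4), (11, 7), (12, 0), (12, 3), (12, 4), (12, 7), (15, 1), (15, 2), (15, 5), (15, 6)]
Unfold 5 (reflect across h@16): 64 holes -> [(0, 1), (0, 2), (0, 5), (0, 6), (3, 0), (3, 3), (3, 4), (3, 7), (4, 0), (4, 3), (4, 4), (4, 7), (7, 1), (7, 2), (7, 5), (7, 6), (8, 1), (8, 2), (8, 5), (8, 6), (11, 0), (11, 3), (11, 4), (11, 7), (12, 0), (12, 3), (12, 4), (12, 7), (15, 1), (15, 2), (15, 5), (15, 6), (16, 1), (16, 2), (16, 5), (16, 6), (19, 0), (19, 3), (19, 4), (19, 7), (20, 0), (20, 3), (20, 4), (20, 7), (23, 1), (23, 2), (23, 5), (23, 6), (24, 1), (24, 2), (24, 5), (24, 6), (27, 0), (27, 3), (27, 4), (27, 7), (28, 0), (28, 3), (28, 4), (28, 7), (31, 1), (31, 2), (31, 5), (31, 6)]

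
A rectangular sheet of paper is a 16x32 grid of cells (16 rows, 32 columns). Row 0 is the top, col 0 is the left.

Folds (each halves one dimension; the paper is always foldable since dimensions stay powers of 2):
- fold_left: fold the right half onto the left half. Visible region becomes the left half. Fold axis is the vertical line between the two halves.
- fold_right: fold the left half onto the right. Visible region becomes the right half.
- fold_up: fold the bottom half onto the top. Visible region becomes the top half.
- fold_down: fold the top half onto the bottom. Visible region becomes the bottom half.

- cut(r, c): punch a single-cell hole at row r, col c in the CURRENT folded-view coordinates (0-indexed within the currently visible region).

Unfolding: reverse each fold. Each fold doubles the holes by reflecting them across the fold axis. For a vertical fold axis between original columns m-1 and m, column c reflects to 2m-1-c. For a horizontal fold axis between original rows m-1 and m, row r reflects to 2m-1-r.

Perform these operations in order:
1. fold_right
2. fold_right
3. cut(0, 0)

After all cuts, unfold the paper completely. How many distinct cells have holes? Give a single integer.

Op 1 fold_right: fold axis v@16; visible region now rows[0,16) x cols[16,32) = 16x16
Op 2 fold_right: fold axis v@24; visible region now rows[0,16) x cols[24,32) = 16x8
Op 3 cut(0, 0): punch at orig (0,24); cuts so far [(0, 24)]; region rows[0,16) x cols[24,32) = 16x8
Unfold 1 (reflect across v@24): 2 holes -> [(0, 23), (0, 24)]
Unfold 2 (reflect across v@16): 4 holes -> [(0, 7), (0, 8), (0, 23), (0, 24)]

Answer: 4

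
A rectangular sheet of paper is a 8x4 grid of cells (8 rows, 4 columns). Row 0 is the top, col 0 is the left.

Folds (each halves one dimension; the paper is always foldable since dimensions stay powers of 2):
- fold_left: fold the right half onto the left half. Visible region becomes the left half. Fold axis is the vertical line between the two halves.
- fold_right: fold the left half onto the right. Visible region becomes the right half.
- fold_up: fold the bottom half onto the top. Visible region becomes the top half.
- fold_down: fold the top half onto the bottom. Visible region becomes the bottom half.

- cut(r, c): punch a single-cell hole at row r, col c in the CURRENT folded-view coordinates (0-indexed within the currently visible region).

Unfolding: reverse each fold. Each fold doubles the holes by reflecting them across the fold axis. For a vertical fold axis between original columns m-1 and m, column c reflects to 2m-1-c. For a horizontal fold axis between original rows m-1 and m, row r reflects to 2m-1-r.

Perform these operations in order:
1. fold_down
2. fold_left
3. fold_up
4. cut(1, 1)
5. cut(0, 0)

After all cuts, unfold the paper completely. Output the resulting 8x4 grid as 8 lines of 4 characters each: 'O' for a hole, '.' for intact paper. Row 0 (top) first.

Answer: O..O
.OO.
.OO.
O..O
O..O
.OO.
.OO.
O..O

Derivation:
Op 1 fold_down: fold axis h@4; visible region now rows[4,8) x cols[0,4) = 4x4
Op 2 fold_left: fold axis v@2; visible region now rows[4,8) x cols[0,2) = 4x2
Op 3 fold_up: fold axis h@6; visible region now rows[4,6) x cols[0,2) = 2x2
Op 4 cut(1, 1): punch at orig (5,1); cuts so far [(5, 1)]; region rows[4,6) x cols[0,2) = 2x2
Op 5 cut(0, 0): punch at orig (4,0); cuts so far [(4, 0), (5, 1)]; region rows[4,6) x cols[0,2) = 2x2
Unfold 1 (reflect across h@6): 4 holes -> [(4, 0), (5, 1), (6, 1), (7, 0)]
Unfold 2 (reflect across v@2): 8 holes -> [(4, 0), (4, 3), (5, 1), (5, 2), (6, 1), (6, 2), (7, 0), (7, 3)]
Unfold 3 (reflect across h@4): 16 holes -> [(0, 0), (0, 3), (1, 1), (1, 2), (2, 1), (2, 2), (3, 0), (3, 3), (4, 0), (4, 3), (5, 1), (5, 2), (6, 1), (6, 2), (7, 0), (7, 3)]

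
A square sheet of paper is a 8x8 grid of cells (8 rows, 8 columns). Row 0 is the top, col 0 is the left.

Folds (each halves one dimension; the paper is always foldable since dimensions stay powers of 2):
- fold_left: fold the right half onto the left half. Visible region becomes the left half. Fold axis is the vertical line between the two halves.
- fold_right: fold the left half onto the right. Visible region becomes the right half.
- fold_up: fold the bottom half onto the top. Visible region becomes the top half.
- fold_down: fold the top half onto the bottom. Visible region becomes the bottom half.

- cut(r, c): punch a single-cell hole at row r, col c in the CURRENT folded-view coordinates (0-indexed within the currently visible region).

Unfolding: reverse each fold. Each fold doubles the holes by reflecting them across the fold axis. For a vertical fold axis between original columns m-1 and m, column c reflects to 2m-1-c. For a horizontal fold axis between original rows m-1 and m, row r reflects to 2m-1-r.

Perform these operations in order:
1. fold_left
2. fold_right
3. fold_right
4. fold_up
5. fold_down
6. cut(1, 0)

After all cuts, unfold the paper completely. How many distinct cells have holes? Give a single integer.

Op 1 fold_left: fold axis v@4; visible region now rows[0,8) x cols[0,4) = 8x4
Op 2 fold_right: fold axis v@2; visible region now rows[0,8) x cols[2,4) = 8x2
Op 3 fold_right: fold axis v@3; visible region now rows[0,8) x cols[3,4) = 8x1
Op 4 fold_up: fold axis h@4; visible region now rows[0,4) x cols[3,4) = 4x1
Op 5 fold_down: fold axis h@2; visible region now rows[2,4) x cols[3,4) = 2x1
Op 6 cut(1, 0): punch at orig (3,3); cuts so far [(3, 3)]; region rows[2,4) x cols[3,4) = 2x1
Unfold 1 (reflect across h@2): 2 holes -> [(0, 3), (3, 3)]
Unfold 2 (reflect across h@4): 4 holes -> [(0, 3), (3, 3), (4, 3), (7, 3)]
Unfold 3 (reflect across v@3): 8 holes -> [(0, 2), (0, 3), (3, 2), (3, 3), (4, 2), (4, 3), (7, 2), (7, 3)]
Unfold 4 (reflect across v@2): 16 holes -> [(0, 0), (0, 1), (0, 2), (0, 3), (3, 0), (3, 1), (3, 2), (3, 3), (4, 0), (4, 1), (4, 2), (4, 3), (7, 0), (7, 1), (7, 2), (7, 3)]
Unfold 5 (reflect across v@4): 32 holes -> [(0, 0), (0, 1), (0, 2), (0, 3), (0, 4), (0, 5), (0, 6), (0, 7), (3, 0), (3, 1), (3, 2), (3, 3), (3, 4), (3, 5), (3, 6), (3, 7), (4, 0), (4, 1), (4, 2), (4, 3), (4, 4), (4, 5), (4, 6), (4, 7), (7, 0), (7, 1), (7, 2), (7, 3), (7, 4), (7, 5), (7, 6), (7, 7)]

Answer: 32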